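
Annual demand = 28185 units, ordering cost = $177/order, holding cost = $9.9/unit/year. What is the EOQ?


Formula: EOQ = sqrt(2 * D * S / H)
Numerator: 2 * 28185 * 177 = 9977490
2DS/H = 9977490 / 9.9 = 1007827.3
EOQ = sqrt(1007827.3) = 1003.9 units

1003.9 units


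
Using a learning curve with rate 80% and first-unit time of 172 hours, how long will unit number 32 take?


Formula: T_n = T_1 * (learning_rate)^(log2(n)) where learning_rate = rate/100
Doublings = log2(32) = 5
T_n = 172 * 0.8^5
T_n = 172 * 0.3277 = 56.4 hours

56.4 hours


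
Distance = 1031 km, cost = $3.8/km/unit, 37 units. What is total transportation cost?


TC = dist * cost * units = 1031 * 3.8 * 37 = $144958.60

$144958.60


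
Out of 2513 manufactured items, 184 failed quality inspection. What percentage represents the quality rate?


Formula: Quality Rate = Good Pieces / Total Pieces * 100
Good pieces = 2513 - 184 = 2329
QR = 2329 / 2513 * 100 = 92.7%

92.7%


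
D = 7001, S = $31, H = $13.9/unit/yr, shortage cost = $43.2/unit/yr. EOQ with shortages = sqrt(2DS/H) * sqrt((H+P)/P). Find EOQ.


Formula: EOQ* = sqrt(2DS/H) * sqrt((H+P)/P)
Base EOQ = sqrt(2*7001*31/13.9) = 176.71 units
Correction = sqrt((13.9+43.2)/43.2) = 1.14968
EOQ* = 176.71 * 1.14968 = 203.2 units

203.2 units


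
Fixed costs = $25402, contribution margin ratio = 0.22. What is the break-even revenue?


Formula: BER = Fixed Costs / Contribution Margin Ratio
BER = $25402 / 0.22
BER = $115463.64 (to the nearest cent)

$115463.64


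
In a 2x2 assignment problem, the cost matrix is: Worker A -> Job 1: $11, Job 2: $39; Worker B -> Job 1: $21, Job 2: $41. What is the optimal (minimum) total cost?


Option 1: A->1 + B->2 = $11 + $41 = $52
Option 2: A->2 + B->1 = $39 + $21 = $60
Min cost = min($52, $60) = $52

$52


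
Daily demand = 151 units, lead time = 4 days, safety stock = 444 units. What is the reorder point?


Formula: ROP = (Daily Demand * Lead Time) + Safety Stock
Demand during lead time = 151 * 4 = 604 units
ROP = 604 + 444 = 1048 units

1048 units


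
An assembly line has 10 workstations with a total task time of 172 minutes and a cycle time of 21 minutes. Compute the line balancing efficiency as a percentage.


Formula: Efficiency = Sum of Task Times / (N_stations * CT) * 100
Total station capacity = 10 stations * 21 min = 210 min
Efficiency = 172 / 210 * 100 = 81.9%

81.9%


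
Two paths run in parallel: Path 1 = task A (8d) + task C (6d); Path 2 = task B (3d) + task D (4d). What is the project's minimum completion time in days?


Path 1 = 8 + 6 = 14 days
Path 2 = 3 + 4 = 7 days
Duration = max(14, 7) = 14 days

14 days


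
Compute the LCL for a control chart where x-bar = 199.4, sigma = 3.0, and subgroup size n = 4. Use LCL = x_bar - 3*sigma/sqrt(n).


LCL = 199.4 - 3 * 3.0 / sqrt(4)

194.9


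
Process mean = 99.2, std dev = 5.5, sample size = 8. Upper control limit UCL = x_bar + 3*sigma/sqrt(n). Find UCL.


UCL = 99.2 + 3 * 5.5 / sqrt(8)

105.03


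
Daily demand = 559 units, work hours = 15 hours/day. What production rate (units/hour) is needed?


Formula: Production Rate = Daily Demand / Available Hours
Rate = 559 units/day / 15 hours/day
Rate = 37.3 units/hour

37.3 units/hour


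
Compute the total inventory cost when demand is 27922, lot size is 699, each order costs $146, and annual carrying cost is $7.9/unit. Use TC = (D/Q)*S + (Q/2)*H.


TC = 27922/699 * 146 + 699/2 * 7.9

$8593.11


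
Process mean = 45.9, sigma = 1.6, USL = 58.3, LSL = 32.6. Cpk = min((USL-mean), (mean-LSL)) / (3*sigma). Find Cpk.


Cpu = (58.3 - 45.9) / (3 * 1.6) = 2.58
Cpl = (45.9 - 32.6) / (3 * 1.6) = 2.77
Cpk = min(2.58, 2.77) = 2.58

2.58


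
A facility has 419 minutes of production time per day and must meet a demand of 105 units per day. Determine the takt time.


Formula: Takt Time = Available Production Time / Customer Demand
Takt = 419 min/day / 105 units/day
Takt = 3.99 min/unit

3.99 min/unit


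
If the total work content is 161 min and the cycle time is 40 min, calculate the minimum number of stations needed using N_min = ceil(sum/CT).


Formula: N_min = ceil(Sum of Task Times / Cycle Time)
N_min = ceil(161 min / 40 min) = ceil(4.025)
N_min = 5 stations

5


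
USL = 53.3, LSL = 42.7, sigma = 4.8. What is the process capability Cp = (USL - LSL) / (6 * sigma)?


Cp = (53.3 - 42.7) / (6 * 4.8)

0.37


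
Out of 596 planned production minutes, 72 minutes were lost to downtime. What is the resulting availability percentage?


Formula: Availability = (Planned Time - Downtime) / Planned Time * 100
Uptime = 596 - 72 = 524 min
Availability = 524 / 596 * 100 = 87.9%

87.9%


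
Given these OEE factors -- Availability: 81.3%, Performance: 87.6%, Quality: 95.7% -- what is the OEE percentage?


Formula: OEE = Availability * Performance * Quality / 10000
A * P = 81.3% * 87.6% / 100 = 71.22%
OEE = 71.22% * 95.7% / 100 = 68.2%

68.2%


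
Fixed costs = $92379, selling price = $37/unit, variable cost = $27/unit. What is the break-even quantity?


Formula: BEQ = Fixed Costs / (Price - Variable Cost)
Contribution margin = $37 - $27 = $10/unit
BEQ = ceil($92379 / $10/unit) = ceil(9237.9) = 9238 units

9238 units


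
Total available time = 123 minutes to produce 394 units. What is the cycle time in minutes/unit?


Formula: CT = Available Time / Number of Units
CT = 123 min / 394 units
CT = 0.31 min/unit

0.31 min/unit


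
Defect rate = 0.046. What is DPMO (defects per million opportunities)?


DPMO = defect_rate * 1000000 = 0.046 * 1000000

46000


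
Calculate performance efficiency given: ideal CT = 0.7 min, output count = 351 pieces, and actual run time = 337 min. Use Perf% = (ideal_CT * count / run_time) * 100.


Formula: Performance = (Ideal CT * Total Count) / Run Time * 100
Ideal output time = 0.7 * 351 = 245.7 min
Performance = 245.7 / 337 * 100 = 72.9%

72.9%


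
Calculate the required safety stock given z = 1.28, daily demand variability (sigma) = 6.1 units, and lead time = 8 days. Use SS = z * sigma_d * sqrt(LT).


Formula: SS = z * sigma_d * sqrt(LT)
sqrt(LT) = sqrt(8) = 2.8284
SS = 1.28 * 6.1 * 2.8284
SS = 22.1 units

22.1 units


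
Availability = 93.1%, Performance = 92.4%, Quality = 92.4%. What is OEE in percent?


Formula: OEE = Availability * Performance * Quality / 10000
A * P = 93.1% * 92.4% / 100 = 86.02%
OEE = 86.02% * 92.4% / 100 = 79.5%

79.5%


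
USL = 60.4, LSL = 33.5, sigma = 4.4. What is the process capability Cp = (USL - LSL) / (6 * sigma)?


Cp = (60.4 - 33.5) / (6 * 4.4)

1.02


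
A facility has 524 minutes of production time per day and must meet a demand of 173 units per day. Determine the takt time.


Formula: Takt Time = Available Production Time / Customer Demand
Takt = 524 min/day / 173 units/day
Takt = 3.03 min/unit

3.03 min/unit


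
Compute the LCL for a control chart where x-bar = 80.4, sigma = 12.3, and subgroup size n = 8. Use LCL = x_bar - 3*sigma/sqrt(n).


LCL = 80.4 - 3 * 12.3 / sqrt(8)

67.35


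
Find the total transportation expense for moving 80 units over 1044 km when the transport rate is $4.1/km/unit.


TC = dist * cost * units = 1044 * 4.1 * 80 = $342432.00

$342432.00


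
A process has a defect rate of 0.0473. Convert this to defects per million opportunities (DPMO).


DPMO = defect_rate * 1000000 = 0.0473 * 1000000

47300


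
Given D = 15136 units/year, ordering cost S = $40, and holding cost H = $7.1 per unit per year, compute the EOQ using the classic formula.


Formula: EOQ = sqrt(2 * D * S / H)
Numerator: 2 * 15136 * 40 = 1210880
2DS/H = 1210880 / 7.1 = 170546.5
EOQ = sqrt(170546.5) = 413.0 units

413.0 units


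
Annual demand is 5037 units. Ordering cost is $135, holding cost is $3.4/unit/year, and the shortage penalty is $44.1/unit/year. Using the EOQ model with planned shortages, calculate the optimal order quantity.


Formula: EOQ* = sqrt(2DS/H) * sqrt((H+P)/P)
Base EOQ = sqrt(2*5037*135/3.4) = 632.45 units
Correction = sqrt((3.4+44.1)/44.1) = 1.03783
EOQ* = 632.45 * 1.03783 = 656.4 units

656.4 units


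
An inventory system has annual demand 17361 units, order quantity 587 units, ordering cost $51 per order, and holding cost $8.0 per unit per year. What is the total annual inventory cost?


TC = 17361/587 * 51 + 587/2 * 8.0

$3856.37


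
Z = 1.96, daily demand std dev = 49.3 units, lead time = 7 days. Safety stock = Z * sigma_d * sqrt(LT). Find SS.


Formula: SS = z * sigma_d * sqrt(LT)
sqrt(LT) = sqrt(7) = 2.6458
SS = 1.96 * 49.3 * 2.6458
SS = 255.7 units

255.7 units


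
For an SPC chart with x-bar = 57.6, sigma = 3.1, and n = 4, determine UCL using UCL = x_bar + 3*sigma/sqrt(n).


UCL = 57.6 + 3 * 3.1 / sqrt(4)

62.25


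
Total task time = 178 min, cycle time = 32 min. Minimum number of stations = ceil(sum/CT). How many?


Formula: N_min = ceil(Sum of Task Times / Cycle Time)
N_min = ceil(178 min / 32 min) = ceil(5.5625)
N_min = 6 stations

6


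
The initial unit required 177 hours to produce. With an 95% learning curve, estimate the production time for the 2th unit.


Formula: T_n = T_1 * (learning_rate)^(log2(n)) where learning_rate = rate/100
Doublings = log2(2) = 1
T_n = 177 * 0.95^1
T_n = 177 * 0.95 = 168.2 hours

168.2 hours


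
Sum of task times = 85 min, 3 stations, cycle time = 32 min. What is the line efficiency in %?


Formula: Efficiency = Sum of Task Times / (N_stations * CT) * 100
Total station capacity = 3 stations * 32 min = 96 min
Efficiency = 85 / 96 * 100 = 88.5%

88.5%


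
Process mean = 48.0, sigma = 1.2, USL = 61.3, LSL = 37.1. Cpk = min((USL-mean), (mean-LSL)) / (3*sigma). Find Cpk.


Cpu = (61.3 - 48.0) / (3 * 1.2) = 3.69
Cpl = (48.0 - 37.1) / (3 * 1.2) = 3.03
Cpk = min(3.69, 3.03) = 3.03

3.03


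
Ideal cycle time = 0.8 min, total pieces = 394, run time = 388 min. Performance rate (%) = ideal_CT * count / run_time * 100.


Formula: Performance = (Ideal CT * Total Count) / Run Time * 100
Ideal output time = 0.8 * 394 = 315.2 min
Performance = 315.2 / 388 * 100 = 81.2%

81.2%


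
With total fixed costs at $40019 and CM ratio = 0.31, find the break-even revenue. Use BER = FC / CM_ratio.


Formula: BER = Fixed Costs / Contribution Margin Ratio
BER = $40019 / 0.31
BER = $129093.55 (to the nearest cent)

$129093.55


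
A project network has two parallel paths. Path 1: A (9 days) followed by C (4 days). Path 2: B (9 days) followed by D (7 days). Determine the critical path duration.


Path 1 = 9 + 4 = 13 days
Path 2 = 9 + 7 = 16 days
Duration = max(13, 16) = 16 days

16 days


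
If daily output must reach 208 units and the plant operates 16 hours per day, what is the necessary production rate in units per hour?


Formula: Production Rate = Daily Demand / Available Hours
Rate = 208 units/day / 16 hours/day
Rate = 13.0 units/hour

13.0 units/hour


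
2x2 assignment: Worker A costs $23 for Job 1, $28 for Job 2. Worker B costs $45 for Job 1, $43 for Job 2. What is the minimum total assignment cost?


Option 1: A->1 + B->2 = $23 + $43 = $66
Option 2: A->2 + B->1 = $28 + $45 = $73
Min cost = min($66, $73) = $66

$66


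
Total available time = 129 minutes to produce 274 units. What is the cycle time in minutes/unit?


Formula: CT = Available Time / Number of Units
CT = 129 min / 274 units
CT = 0.47 min/unit

0.47 min/unit


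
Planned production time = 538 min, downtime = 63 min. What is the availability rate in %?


Formula: Availability = (Planned Time - Downtime) / Planned Time * 100
Uptime = 538 - 63 = 475 min
Availability = 475 / 538 * 100 = 88.3%

88.3%


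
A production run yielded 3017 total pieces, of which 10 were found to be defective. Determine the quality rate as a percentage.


Formula: Quality Rate = Good Pieces / Total Pieces * 100
Good pieces = 3017 - 10 = 3007
QR = 3007 / 3017 * 100 = 99.7%

99.7%


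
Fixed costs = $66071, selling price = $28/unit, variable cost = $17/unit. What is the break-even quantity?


Formula: BEQ = Fixed Costs / (Price - Variable Cost)
Contribution margin = $28 - $17 = $11/unit
BEQ = ceil($66071 / $11/unit) = ceil(6006.45) = 6007 units

6007 units


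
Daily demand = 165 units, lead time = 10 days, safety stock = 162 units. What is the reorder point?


Formula: ROP = (Daily Demand * Lead Time) + Safety Stock
Demand during lead time = 165 * 10 = 1650 units
ROP = 1650 + 162 = 1812 units

1812 units


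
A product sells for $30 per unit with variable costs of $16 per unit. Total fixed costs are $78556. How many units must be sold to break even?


Formula: BEQ = Fixed Costs / (Price - Variable Cost)
Contribution margin = $30 - $16 = $14/unit
BEQ = ceil($78556 / $14/unit) = ceil(5611.14) = 5612 units

5612 units


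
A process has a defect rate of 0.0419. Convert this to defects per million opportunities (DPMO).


DPMO = defect_rate * 1000000 = 0.0419 * 1000000

41900


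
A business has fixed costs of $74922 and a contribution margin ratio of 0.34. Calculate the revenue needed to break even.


Formula: BER = Fixed Costs / Contribution Margin Ratio
BER = $74922 / 0.34
BER = $220358.82 (to the nearest cent)

$220358.82


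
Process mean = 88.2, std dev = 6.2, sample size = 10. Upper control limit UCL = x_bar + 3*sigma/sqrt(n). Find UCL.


UCL = 88.2 + 3 * 6.2 / sqrt(10)

94.08


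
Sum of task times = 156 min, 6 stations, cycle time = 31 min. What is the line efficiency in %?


Formula: Efficiency = Sum of Task Times / (N_stations * CT) * 100
Total station capacity = 6 stations * 31 min = 186 min
Efficiency = 156 / 186 * 100 = 83.9%

83.9%


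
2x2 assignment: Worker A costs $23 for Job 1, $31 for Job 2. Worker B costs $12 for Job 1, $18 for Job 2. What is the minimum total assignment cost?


Option 1: A->1 + B->2 = $23 + $18 = $41
Option 2: A->2 + B->1 = $31 + $12 = $43
Min cost = min($41, $43) = $41

$41


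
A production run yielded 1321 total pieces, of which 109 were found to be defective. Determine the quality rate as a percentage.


Formula: Quality Rate = Good Pieces / Total Pieces * 100
Good pieces = 1321 - 109 = 1212
QR = 1212 / 1321 * 100 = 91.7%

91.7%


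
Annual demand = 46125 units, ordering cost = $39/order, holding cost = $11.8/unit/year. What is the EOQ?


Formula: EOQ = sqrt(2 * D * S / H)
Numerator: 2 * 46125 * 39 = 3597750
2DS/H = 3597750 / 11.8 = 304894.1
EOQ = sqrt(304894.1) = 552.2 units

552.2 units


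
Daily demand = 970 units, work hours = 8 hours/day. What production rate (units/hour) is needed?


Formula: Production Rate = Daily Demand / Available Hours
Rate = 970 units/day / 8 hours/day
Rate = 121.3 units/hour

121.3 units/hour


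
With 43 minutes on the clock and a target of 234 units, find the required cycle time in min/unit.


Formula: CT = Available Time / Number of Units
CT = 43 min / 234 units
CT = 0.18 min/unit

0.18 min/unit


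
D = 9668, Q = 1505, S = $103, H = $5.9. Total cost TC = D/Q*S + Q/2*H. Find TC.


TC = 9668/1505 * 103 + 1505/2 * 5.9

$5101.41


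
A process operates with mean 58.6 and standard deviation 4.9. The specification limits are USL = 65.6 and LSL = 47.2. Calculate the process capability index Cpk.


Cpu = (65.6 - 58.6) / (3 * 4.9) = 0.48
Cpl = (58.6 - 47.2) / (3 * 4.9) = 0.78
Cpk = min(0.48, 0.78) = 0.48

0.48


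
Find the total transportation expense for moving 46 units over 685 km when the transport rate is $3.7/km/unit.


TC = dist * cost * units = 685 * 3.7 * 46 = $116587.00

$116587.00


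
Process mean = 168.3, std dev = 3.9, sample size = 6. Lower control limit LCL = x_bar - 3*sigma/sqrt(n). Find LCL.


LCL = 168.3 - 3 * 3.9 / sqrt(6)

163.52


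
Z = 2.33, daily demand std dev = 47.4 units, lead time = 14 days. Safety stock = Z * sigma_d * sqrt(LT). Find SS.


Formula: SS = z * sigma_d * sqrt(LT)
sqrt(LT) = sqrt(14) = 3.7417
SS = 2.33 * 47.4 * 3.7417
SS = 413.2 units

413.2 units


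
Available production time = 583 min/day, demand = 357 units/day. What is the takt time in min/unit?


Formula: Takt Time = Available Production Time / Customer Demand
Takt = 583 min/day / 357 units/day
Takt = 1.63 min/unit

1.63 min/unit


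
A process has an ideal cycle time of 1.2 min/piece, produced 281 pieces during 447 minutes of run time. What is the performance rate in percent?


Formula: Performance = (Ideal CT * Total Count) / Run Time * 100
Ideal output time = 1.2 * 281 = 337.2 min
Performance = 337.2 / 447 * 100 = 75.4%

75.4%


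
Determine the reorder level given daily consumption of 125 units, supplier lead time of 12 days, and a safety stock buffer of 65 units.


Formula: ROP = (Daily Demand * Lead Time) + Safety Stock
Demand during lead time = 125 * 12 = 1500 units
ROP = 1500 + 65 = 1565 units

1565 units


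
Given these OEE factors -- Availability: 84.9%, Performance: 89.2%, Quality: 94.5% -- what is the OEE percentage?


Formula: OEE = Availability * Performance * Quality / 10000
A * P = 84.9% * 89.2% / 100 = 75.73%
OEE = 75.73% * 94.5% / 100 = 71.6%

71.6%


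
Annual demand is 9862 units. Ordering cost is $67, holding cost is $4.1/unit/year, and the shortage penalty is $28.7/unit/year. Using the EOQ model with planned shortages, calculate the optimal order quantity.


Formula: EOQ* = sqrt(2DS/H) * sqrt((H+P)/P)
Base EOQ = sqrt(2*9862*67/4.1) = 567.73 units
Correction = sqrt((4.1+28.7)/28.7) = 1.06904
EOQ* = 567.73 * 1.06904 = 606.9 units

606.9 units


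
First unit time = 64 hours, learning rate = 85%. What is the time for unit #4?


Formula: T_n = T_1 * (learning_rate)^(log2(n)) where learning_rate = rate/100
Doublings = log2(4) = 2
T_n = 64 * 0.85^2
T_n = 64 * 0.7225 = 46.2 hours

46.2 hours


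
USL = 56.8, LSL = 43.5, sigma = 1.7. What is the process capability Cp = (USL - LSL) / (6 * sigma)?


Cp = (56.8 - 43.5) / (6 * 1.7)

1.3


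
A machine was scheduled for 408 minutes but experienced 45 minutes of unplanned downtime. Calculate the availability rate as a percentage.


Formula: Availability = (Planned Time - Downtime) / Planned Time * 100
Uptime = 408 - 45 = 363 min
Availability = 363 / 408 * 100 = 89.0%

89.0%


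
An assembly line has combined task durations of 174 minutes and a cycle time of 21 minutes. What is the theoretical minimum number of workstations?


Formula: N_min = ceil(Sum of Task Times / Cycle Time)
N_min = ceil(174 min / 21 min) = ceil(8.2857)
N_min = 9 stations

9


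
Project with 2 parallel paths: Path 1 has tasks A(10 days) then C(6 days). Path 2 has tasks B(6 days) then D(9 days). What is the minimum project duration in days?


Path 1 = 10 + 6 = 16 days
Path 2 = 6 + 9 = 15 days
Duration = max(16, 15) = 16 days

16 days


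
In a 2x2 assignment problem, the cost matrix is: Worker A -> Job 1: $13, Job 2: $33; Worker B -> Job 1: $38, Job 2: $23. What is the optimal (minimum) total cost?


Option 1: A->1 + B->2 = $13 + $23 = $36
Option 2: A->2 + B->1 = $33 + $38 = $71
Min cost = min($36, $71) = $36

$36


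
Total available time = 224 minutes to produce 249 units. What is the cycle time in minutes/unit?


Formula: CT = Available Time / Number of Units
CT = 224 min / 249 units
CT = 0.9 min/unit

0.9 min/unit


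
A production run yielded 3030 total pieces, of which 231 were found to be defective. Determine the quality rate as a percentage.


Formula: Quality Rate = Good Pieces / Total Pieces * 100
Good pieces = 3030 - 231 = 2799
QR = 2799 / 3030 * 100 = 92.4%

92.4%


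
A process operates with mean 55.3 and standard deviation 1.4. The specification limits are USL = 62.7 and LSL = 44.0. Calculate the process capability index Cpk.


Cpu = (62.7 - 55.3) / (3 * 1.4) = 1.76
Cpl = (55.3 - 44.0) / (3 * 1.4) = 2.69
Cpk = min(1.76, 2.69) = 1.76

1.76


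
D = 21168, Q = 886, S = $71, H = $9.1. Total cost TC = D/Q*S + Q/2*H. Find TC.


TC = 21168/886 * 71 + 886/2 * 9.1

$5727.61


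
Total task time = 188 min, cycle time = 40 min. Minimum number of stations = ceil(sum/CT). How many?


Formula: N_min = ceil(Sum of Task Times / Cycle Time)
N_min = ceil(188 min / 40 min) = ceil(4.7)
N_min = 5 stations

5


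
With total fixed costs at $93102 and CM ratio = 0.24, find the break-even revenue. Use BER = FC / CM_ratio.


Formula: BER = Fixed Costs / Contribution Margin Ratio
BER = $93102 / 0.24
BER = $387925.00 (to the nearest cent)

$387925.00


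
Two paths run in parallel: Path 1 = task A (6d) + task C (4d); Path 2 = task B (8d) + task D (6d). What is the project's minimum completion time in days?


Path 1 = 6 + 4 = 10 days
Path 2 = 8 + 6 = 14 days
Duration = max(10, 14) = 14 days

14 days


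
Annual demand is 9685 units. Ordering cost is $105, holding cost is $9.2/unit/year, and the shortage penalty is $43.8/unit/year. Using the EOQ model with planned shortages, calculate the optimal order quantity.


Formula: EOQ* = sqrt(2DS/H) * sqrt((H+P)/P)
Base EOQ = sqrt(2*9685*105/9.2) = 470.18 units
Correction = sqrt((9.2+43.8)/43.8) = 1.10002
EOQ* = 470.18 * 1.10002 = 517.2 units

517.2 units


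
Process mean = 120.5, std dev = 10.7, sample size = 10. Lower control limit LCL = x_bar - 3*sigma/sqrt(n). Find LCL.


LCL = 120.5 - 3 * 10.7 / sqrt(10)

110.35


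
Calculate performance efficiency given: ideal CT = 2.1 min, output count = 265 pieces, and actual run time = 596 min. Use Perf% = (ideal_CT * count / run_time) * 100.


Formula: Performance = (Ideal CT * Total Count) / Run Time * 100
Ideal output time = 2.1 * 265 = 556.5 min
Performance = 556.5 / 596 * 100 = 93.4%

93.4%


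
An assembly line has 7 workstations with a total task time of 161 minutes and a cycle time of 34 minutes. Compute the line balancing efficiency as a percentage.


Formula: Efficiency = Sum of Task Times / (N_stations * CT) * 100
Total station capacity = 7 stations * 34 min = 238 min
Efficiency = 161 / 238 * 100 = 67.6%

67.6%


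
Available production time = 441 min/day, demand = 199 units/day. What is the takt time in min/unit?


Formula: Takt Time = Available Production Time / Customer Demand
Takt = 441 min/day / 199 units/day
Takt = 2.22 min/unit

2.22 min/unit


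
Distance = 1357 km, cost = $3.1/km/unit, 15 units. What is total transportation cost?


TC = dist * cost * units = 1357 * 3.1 * 15 = $63100.50

$63100.50


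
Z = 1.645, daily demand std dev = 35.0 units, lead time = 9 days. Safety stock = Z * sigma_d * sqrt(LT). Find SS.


Formula: SS = z * sigma_d * sqrt(LT)
sqrt(LT) = sqrt(9) = 3.0
SS = 1.645 * 35.0 * 3.0
SS = 172.7 units

172.7 units


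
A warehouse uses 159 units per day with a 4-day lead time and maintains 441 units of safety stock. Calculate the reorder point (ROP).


Formula: ROP = (Daily Demand * Lead Time) + Safety Stock
Demand during lead time = 159 * 4 = 636 units
ROP = 636 + 441 = 1077 units

1077 units


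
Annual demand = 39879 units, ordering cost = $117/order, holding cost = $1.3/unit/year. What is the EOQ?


Formula: EOQ = sqrt(2 * D * S / H)
Numerator: 2 * 39879 * 117 = 9331686
2DS/H = 9331686 / 1.3 = 7178220.0
EOQ = sqrt(7178220.0) = 2679.2 units

2679.2 units


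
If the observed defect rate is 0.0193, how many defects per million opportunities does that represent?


DPMO = defect_rate * 1000000 = 0.0193 * 1000000

19300


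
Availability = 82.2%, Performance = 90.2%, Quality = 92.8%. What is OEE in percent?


Formula: OEE = Availability * Performance * Quality / 10000
A * P = 82.2% * 90.2% / 100 = 74.14%
OEE = 74.14% * 92.8% / 100 = 68.8%

68.8%


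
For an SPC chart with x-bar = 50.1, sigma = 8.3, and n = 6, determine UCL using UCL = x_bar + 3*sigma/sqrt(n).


UCL = 50.1 + 3 * 8.3 / sqrt(6)

60.27


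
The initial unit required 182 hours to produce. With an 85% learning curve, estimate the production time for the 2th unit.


Formula: T_n = T_1 * (learning_rate)^(log2(n)) where learning_rate = rate/100
Doublings = log2(2) = 1
T_n = 182 * 0.85^1
T_n = 182 * 0.85 = 154.7 hours

154.7 hours


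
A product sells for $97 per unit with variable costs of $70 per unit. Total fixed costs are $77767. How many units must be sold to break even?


Formula: BEQ = Fixed Costs / (Price - Variable Cost)
Contribution margin = $97 - $70 = $27/unit
BEQ = ceil($77767 / $27/unit) = ceil(2880.26) = 2881 units

2881 units


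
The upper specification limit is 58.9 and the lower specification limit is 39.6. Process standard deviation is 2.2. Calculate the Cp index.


Cp = (58.9 - 39.6) / (6 * 2.2)

1.46


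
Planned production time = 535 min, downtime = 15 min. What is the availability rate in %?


Formula: Availability = (Planned Time - Downtime) / Planned Time * 100
Uptime = 535 - 15 = 520 min
Availability = 520 / 535 * 100 = 97.2%

97.2%


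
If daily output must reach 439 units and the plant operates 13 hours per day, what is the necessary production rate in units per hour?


Formula: Production Rate = Daily Demand / Available Hours
Rate = 439 units/day / 13 hours/day
Rate = 33.8 units/hour

33.8 units/hour


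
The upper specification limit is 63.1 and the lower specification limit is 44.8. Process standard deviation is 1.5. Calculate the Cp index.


Cp = (63.1 - 44.8) / (6 * 1.5)

2.03


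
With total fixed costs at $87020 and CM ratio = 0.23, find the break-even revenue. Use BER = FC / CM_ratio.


Formula: BER = Fixed Costs / Contribution Margin Ratio
BER = $87020 / 0.23
BER = $378347.83 (to the nearest cent)

$378347.83


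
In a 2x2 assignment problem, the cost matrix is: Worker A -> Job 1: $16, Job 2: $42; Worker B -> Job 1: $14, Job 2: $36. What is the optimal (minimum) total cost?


Option 1: A->1 + B->2 = $16 + $36 = $52
Option 2: A->2 + B->1 = $42 + $14 = $56
Min cost = min($52, $56) = $52

$52


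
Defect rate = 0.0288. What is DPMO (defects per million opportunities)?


DPMO = defect_rate * 1000000 = 0.0288 * 1000000

28800


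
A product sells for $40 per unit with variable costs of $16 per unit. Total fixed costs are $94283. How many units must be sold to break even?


Formula: BEQ = Fixed Costs / (Price - Variable Cost)
Contribution margin = $40 - $16 = $24/unit
BEQ = ceil($94283 / $24/unit) = ceil(3928.46) = 3929 units

3929 units


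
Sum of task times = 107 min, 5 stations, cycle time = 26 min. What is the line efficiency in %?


Formula: Efficiency = Sum of Task Times / (N_stations * CT) * 100
Total station capacity = 5 stations * 26 min = 130 min
Efficiency = 107 / 130 * 100 = 82.3%

82.3%


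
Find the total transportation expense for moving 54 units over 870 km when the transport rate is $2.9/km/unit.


TC = dist * cost * units = 870 * 2.9 * 54 = $136242.00

$136242.00


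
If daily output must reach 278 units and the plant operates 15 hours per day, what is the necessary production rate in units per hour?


Formula: Production Rate = Daily Demand / Available Hours
Rate = 278 units/day / 15 hours/day
Rate = 18.5 units/hour

18.5 units/hour


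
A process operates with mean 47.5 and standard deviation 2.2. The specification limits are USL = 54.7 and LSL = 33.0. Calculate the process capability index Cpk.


Cpu = (54.7 - 47.5) / (3 * 2.2) = 1.09
Cpl = (47.5 - 33.0) / (3 * 2.2) = 2.2
Cpk = min(1.09, 2.2) = 1.09

1.09


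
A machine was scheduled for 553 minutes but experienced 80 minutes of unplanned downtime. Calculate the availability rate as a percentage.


Formula: Availability = (Planned Time - Downtime) / Planned Time * 100
Uptime = 553 - 80 = 473 min
Availability = 473 / 553 * 100 = 85.5%

85.5%


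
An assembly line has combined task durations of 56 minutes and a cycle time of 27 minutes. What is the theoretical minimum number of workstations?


Formula: N_min = ceil(Sum of Task Times / Cycle Time)
N_min = ceil(56 min / 27 min) = ceil(2.0741)
N_min = 3 stations

3


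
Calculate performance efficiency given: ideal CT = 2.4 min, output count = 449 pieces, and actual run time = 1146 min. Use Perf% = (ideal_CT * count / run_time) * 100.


Formula: Performance = (Ideal CT * Total Count) / Run Time * 100
Ideal output time = 2.4 * 449 = 1077.6 min
Performance = 1077.6 / 1146 * 100 = 94.0%

94.0%


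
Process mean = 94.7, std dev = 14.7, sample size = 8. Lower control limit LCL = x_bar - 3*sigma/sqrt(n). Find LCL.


LCL = 94.7 - 3 * 14.7 / sqrt(8)

79.11


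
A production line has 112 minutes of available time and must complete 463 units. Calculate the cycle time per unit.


Formula: CT = Available Time / Number of Units
CT = 112 min / 463 units
CT = 0.24 min/unit

0.24 min/unit


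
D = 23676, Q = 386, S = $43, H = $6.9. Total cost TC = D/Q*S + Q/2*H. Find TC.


TC = 23676/386 * 43 + 386/2 * 6.9

$3969.18


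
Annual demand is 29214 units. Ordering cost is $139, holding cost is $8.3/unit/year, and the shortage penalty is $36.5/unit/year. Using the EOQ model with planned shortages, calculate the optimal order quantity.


Formula: EOQ* = sqrt(2DS/H) * sqrt((H+P)/P)
Base EOQ = sqrt(2*29214*139/8.3) = 989.19 units
Correction = sqrt((8.3+36.5)/36.5) = 1.10788
EOQ* = 989.19 * 1.10788 = 1095.9 units

1095.9 units


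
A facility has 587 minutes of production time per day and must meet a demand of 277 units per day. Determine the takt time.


Formula: Takt Time = Available Production Time / Customer Demand
Takt = 587 min/day / 277 units/day
Takt = 2.12 min/unit

2.12 min/unit


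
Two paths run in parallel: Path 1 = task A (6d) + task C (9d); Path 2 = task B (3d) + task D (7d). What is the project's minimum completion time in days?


Path 1 = 6 + 9 = 15 days
Path 2 = 3 + 7 = 10 days
Duration = max(15, 10) = 15 days

15 days


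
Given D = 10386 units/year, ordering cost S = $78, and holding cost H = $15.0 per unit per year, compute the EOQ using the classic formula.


Formula: EOQ = sqrt(2 * D * S / H)
Numerator: 2 * 10386 * 78 = 1620216
2DS/H = 1620216 / 15.0 = 108014.4
EOQ = sqrt(108014.4) = 328.7 units

328.7 units


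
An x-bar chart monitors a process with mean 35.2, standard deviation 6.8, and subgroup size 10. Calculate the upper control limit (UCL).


UCL = 35.2 + 3 * 6.8 / sqrt(10)

41.65


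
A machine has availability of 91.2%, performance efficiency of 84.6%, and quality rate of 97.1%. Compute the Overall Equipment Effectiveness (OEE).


Formula: OEE = Availability * Performance * Quality / 10000
A * P = 91.2% * 84.6% / 100 = 77.16%
OEE = 77.16% * 97.1% / 100 = 74.9%

74.9%


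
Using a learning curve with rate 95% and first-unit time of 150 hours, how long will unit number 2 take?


Formula: T_n = T_1 * (learning_rate)^(log2(n)) where learning_rate = rate/100
Doublings = log2(2) = 1
T_n = 150 * 0.95^1
T_n = 150 * 0.95 = 142.5 hours

142.5 hours


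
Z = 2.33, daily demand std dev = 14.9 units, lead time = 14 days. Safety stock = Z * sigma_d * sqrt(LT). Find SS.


Formula: SS = z * sigma_d * sqrt(LT)
sqrt(LT) = sqrt(14) = 3.7417
SS = 2.33 * 14.9 * 3.7417
SS = 129.9 units

129.9 units


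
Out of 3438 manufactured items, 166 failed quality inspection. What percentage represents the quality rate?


Formula: Quality Rate = Good Pieces / Total Pieces * 100
Good pieces = 3438 - 166 = 3272
QR = 3272 / 3438 * 100 = 95.2%

95.2%


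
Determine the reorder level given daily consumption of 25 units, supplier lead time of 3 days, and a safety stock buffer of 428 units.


Formula: ROP = (Daily Demand * Lead Time) + Safety Stock
Demand during lead time = 25 * 3 = 75 units
ROP = 75 + 428 = 503 units

503 units


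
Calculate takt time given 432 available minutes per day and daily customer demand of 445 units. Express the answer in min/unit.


Formula: Takt Time = Available Production Time / Customer Demand
Takt = 432 min/day / 445 units/day
Takt = 0.97 min/unit

0.97 min/unit


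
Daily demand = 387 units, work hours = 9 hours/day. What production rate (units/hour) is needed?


Formula: Production Rate = Daily Demand / Available Hours
Rate = 387 units/day / 9 hours/day
Rate = 43.0 units/hour

43.0 units/hour


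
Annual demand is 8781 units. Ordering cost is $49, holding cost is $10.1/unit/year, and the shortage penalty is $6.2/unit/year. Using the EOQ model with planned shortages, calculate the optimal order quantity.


Formula: EOQ* = sqrt(2DS/H) * sqrt((H+P)/P)
Base EOQ = sqrt(2*8781*49/10.1) = 291.89 units
Correction = sqrt((10.1+6.2)/6.2) = 1.62143
EOQ* = 291.89 * 1.62143 = 473.3 units

473.3 units


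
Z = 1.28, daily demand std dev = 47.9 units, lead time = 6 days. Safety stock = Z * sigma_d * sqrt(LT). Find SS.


Formula: SS = z * sigma_d * sqrt(LT)
sqrt(LT) = sqrt(6) = 2.4495
SS = 1.28 * 47.9 * 2.4495
SS = 150.2 units

150.2 units


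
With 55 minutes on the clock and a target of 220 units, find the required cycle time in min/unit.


Formula: CT = Available Time / Number of Units
CT = 55 min / 220 units
CT = 0.25 min/unit

0.25 min/unit


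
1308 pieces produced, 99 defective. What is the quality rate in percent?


Formula: Quality Rate = Good Pieces / Total Pieces * 100
Good pieces = 1308 - 99 = 1209
QR = 1209 / 1308 * 100 = 92.4%

92.4%


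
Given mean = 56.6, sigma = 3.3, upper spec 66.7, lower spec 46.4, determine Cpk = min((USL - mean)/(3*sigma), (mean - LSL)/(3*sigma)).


Cpu = (66.7 - 56.6) / (3 * 3.3) = 1.02
Cpl = (56.6 - 46.4) / (3 * 3.3) = 1.03
Cpk = min(1.02, 1.03) = 1.02

1.02


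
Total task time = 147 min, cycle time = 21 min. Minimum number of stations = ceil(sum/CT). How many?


Formula: N_min = ceil(Sum of Task Times / Cycle Time)
N_min = ceil(147 min / 21 min) = ceil(7.0)
N_min = 7 stations

7


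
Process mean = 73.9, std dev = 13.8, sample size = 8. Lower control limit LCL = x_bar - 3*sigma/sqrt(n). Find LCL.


LCL = 73.9 - 3 * 13.8 / sqrt(8)

59.26


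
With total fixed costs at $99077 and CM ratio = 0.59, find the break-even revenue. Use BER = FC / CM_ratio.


Formula: BER = Fixed Costs / Contribution Margin Ratio
BER = $99077 / 0.59
BER = $167927.12 (to the nearest cent)

$167927.12


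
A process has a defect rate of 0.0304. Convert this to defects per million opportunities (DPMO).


DPMO = defect_rate * 1000000 = 0.0304 * 1000000

30400


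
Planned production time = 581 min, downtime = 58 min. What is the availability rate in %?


Formula: Availability = (Planned Time - Downtime) / Planned Time * 100
Uptime = 581 - 58 = 523 min
Availability = 523 / 581 * 100 = 90.0%

90.0%


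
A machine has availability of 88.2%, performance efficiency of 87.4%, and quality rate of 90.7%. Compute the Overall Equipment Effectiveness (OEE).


Formula: OEE = Availability * Performance * Quality / 10000
A * P = 88.2% * 87.4% / 100 = 77.09%
OEE = 77.09% * 90.7% / 100 = 69.9%

69.9%


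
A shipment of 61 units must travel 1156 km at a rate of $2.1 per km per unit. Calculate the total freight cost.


TC = dist * cost * units = 1156 * 2.1 * 61 = $148083.60

$148083.60


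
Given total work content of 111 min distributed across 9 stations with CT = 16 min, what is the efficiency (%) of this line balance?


Formula: Efficiency = Sum of Task Times / (N_stations * CT) * 100
Total station capacity = 9 stations * 16 min = 144 min
Efficiency = 111 / 144 * 100 = 77.1%

77.1%


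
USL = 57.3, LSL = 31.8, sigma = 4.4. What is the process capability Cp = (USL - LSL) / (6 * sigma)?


Cp = (57.3 - 31.8) / (6 * 4.4)

0.97


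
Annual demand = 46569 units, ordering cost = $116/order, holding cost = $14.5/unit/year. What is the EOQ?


Formula: EOQ = sqrt(2 * D * S / H)
Numerator: 2 * 46569 * 116 = 10804008
2DS/H = 10804008 / 14.5 = 745104.0
EOQ = sqrt(745104.0) = 863.2 units

863.2 units


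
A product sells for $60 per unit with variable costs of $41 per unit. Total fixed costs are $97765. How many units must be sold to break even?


Formula: BEQ = Fixed Costs / (Price - Variable Cost)
Contribution margin = $60 - $41 = $19/unit
BEQ = ceil($97765 / $19/unit) = ceil(5145.53) = 5146 units

5146 units


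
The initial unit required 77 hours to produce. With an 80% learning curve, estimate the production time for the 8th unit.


Formula: T_n = T_1 * (learning_rate)^(log2(n)) where learning_rate = rate/100
Doublings = log2(8) = 3
T_n = 77 * 0.8^3
T_n = 77 * 0.512 = 39.4 hours

39.4 hours


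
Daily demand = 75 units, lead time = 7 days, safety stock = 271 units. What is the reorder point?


Formula: ROP = (Daily Demand * Lead Time) + Safety Stock
Demand during lead time = 75 * 7 = 525 units
ROP = 525 + 271 = 796 units

796 units


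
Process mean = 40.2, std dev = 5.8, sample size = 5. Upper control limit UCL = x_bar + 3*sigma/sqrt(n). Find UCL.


UCL = 40.2 + 3 * 5.8 / sqrt(5)

47.98


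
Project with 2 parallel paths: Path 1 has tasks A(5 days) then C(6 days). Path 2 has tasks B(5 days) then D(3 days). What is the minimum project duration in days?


Path 1 = 5 + 6 = 11 days
Path 2 = 5 + 3 = 8 days
Duration = max(11, 8) = 11 days

11 days


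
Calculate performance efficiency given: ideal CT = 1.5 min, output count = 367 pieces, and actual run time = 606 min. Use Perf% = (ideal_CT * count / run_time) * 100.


Formula: Performance = (Ideal CT * Total Count) / Run Time * 100
Ideal output time = 1.5 * 367 = 550.5 min
Performance = 550.5 / 606 * 100 = 90.8%

90.8%


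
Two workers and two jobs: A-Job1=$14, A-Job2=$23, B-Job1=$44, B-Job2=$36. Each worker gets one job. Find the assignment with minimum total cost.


Option 1: A->1 + B->2 = $14 + $36 = $50
Option 2: A->2 + B->1 = $23 + $44 = $67
Min cost = min($50, $67) = $50

$50


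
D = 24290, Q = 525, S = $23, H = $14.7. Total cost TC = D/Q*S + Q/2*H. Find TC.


TC = 24290/525 * 23 + 525/2 * 14.7

$4922.88


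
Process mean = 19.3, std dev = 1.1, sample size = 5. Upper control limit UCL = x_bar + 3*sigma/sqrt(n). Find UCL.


UCL = 19.3 + 3 * 1.1 / sqrt(5)

20.78


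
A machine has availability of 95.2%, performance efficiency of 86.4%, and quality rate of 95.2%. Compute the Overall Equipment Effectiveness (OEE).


Formula: OEE = Availability * Performance * Quality / 10000
A * P = 95.2% * 86.4% / 100 = 82.25%
OEE = 82.25% * 95.2% / 100 = 78.3%

78.3%


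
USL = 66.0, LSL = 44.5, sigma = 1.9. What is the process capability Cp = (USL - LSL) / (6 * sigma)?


Cp = (66.0 - 44.5) / (6 * 1.9)

1.89


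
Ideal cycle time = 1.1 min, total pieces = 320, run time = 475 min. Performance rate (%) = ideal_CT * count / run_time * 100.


Formula: Performance = (Ideal CT * Total Count) / Run Time * 100
Ideal output time = 1.1 * 320 = 352.0 min
Performance = 352.0 / 475 * 100 = 74.1%

74.1%


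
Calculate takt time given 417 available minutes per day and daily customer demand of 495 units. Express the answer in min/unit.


Formula: Takt Time = Available Production Time / Customer Demand
Takt = 417 min/day / 495 units/day
Takt = 0.84 min/unit

0.84 min/unit


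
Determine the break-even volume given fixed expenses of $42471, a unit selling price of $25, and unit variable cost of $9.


Formula: BEQ = Fixed Costs / (Price - Variable Cost)
Contribution margin = $25 - $9 = $16/unit
BEQ = ceil($42471 / $16/unit) = ceil(2654.44) = 2655 units

2655 units


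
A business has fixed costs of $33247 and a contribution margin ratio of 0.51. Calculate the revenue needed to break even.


Formula: BER = Fixed Costs / Contribution Margin Ratio
BER = $33247 / 0.51
BER = $65190.20 (to the nearest cent)

$65190.20


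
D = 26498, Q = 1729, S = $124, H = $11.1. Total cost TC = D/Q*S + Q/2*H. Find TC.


TC = 26498/1729 * 124 + 1729/2 * 11.1

$11496.33


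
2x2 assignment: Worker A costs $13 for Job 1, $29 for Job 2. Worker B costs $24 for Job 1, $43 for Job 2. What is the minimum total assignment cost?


Option 1: A->1 + B->2 = $13 + $43 = $56
Option 2: A->2 + B->1 = $29 + $24 = $53
Min cost = min($56, $53) = $53

$53
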